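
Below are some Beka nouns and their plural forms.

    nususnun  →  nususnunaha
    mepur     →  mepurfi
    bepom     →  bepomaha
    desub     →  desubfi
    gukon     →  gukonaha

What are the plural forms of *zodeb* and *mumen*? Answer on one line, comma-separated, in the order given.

zodebfi, mumenaha

The alternation tracks the final consonant of the stem — -aha when the stem ends in a nasal (*nususnun*, *bepom*, *gukon*); -fi when the stem ends in a non-nasal consonant (*mepur*, *desub*).
The final consonant of *zodeb* is /b/, which is non-nasal, so the suffix is -fi, giving *zodebfi*.
Since the final consonant of *mumen* is /n/ (a nasal), it takes -aha, giving *mumenaha*.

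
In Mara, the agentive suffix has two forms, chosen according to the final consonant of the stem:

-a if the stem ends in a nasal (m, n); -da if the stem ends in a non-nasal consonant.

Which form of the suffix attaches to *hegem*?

-a

*hegem* — final consonant /m/ (a nasal) → -a.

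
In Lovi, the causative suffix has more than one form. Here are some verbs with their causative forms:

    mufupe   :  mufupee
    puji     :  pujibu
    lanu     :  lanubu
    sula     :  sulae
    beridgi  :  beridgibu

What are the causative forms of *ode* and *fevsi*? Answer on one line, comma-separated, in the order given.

odee, fevsibu

The suffix is conditioned by the last vowel: -bu when the last vowel of the stem is a high vowel (*puji*, *lanu*, *beridgi*); -e when the last vowel of the stem is a non-high vowel (*mufupe*, *sula*).
*ode*: last vowel = /e/, a non-high vowel → -e → *odee*.
The last vowel of *fevsi* is /i/, which is a high vowel, so the suffix is -bu, giving *fevsibu*.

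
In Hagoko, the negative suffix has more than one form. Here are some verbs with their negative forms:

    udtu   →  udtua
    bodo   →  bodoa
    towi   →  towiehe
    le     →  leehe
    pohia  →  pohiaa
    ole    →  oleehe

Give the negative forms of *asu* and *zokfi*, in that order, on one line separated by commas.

asua, zokfiehe

The suffix is conditioned by the last vowel: -ehe when the last vowel of the stem is a front vowel (*towi*, *le*, *ole*); -a when the last vowel of the stem is a back vowel (*udtu*, *bodo*, *pohia*).
*asu*: last vowel = /u/, a back vowel → -a → *asua*.
Since the last vowel of *zokfi* is /i/ (a front vowel), it takes -ehe, giving *zokfiehe*.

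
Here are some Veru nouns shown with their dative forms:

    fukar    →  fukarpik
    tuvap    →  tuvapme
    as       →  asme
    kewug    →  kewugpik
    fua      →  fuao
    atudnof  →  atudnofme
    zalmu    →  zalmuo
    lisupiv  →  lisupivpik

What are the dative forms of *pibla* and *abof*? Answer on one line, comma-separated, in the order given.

piblao, abofme

Looking at the final sound of each stem: -me when the stem ends in a voiceless consonant (*tuvap*, *as*, *atudnof*); -pik when the stem ends in a voiced consonant (*fukar*, *kewug*, *lisupiv*); -o when the stem ends in a vowel (*fua*, *zalmu*).
*pibla* — final sound /a/ (a vowel) → -o → *piblao*.
Since the final sound of *abof* is /f/ (a voiceless consonant), it takes -me, giving *abofme*.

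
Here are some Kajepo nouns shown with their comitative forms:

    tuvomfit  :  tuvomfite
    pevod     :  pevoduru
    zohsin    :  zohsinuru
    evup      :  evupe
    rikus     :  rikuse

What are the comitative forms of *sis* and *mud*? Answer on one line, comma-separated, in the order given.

The suffix is conditioned by the final consonant: -e when the stem ends in a voiceless consonant (*tuvomfit*, *evup*, *rikus*); -uru when the stem ends in a voiced consonant (*pevod*, *zohsin*).
Since the final consonant of *sis* is /s/ (voiceless), it takes -e, giving *sise*.
*mud* — final consonant /d/ (voiced) → -uru → *muduru*.

sise, muduru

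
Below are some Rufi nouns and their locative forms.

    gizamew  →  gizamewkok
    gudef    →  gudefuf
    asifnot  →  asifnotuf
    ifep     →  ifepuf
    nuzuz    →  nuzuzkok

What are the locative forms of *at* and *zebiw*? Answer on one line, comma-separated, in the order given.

atuf, zebiwkok

The suffix is conditioned by the final consonant: -uf when the stem ends in a voiceless consonant (*gudef*, *asifnot*, *ifep*); -kok when the stem ends in a voiced consonant (*gizamew*, *nuzuz*).
The final consonant of *at* is /t/, which is voiceless, so the suffix is -uf, giving *atuf*.
Since the final consonant of *zebiw* is /w/ (voiced), it takes -kok, giving *zebiwkok*.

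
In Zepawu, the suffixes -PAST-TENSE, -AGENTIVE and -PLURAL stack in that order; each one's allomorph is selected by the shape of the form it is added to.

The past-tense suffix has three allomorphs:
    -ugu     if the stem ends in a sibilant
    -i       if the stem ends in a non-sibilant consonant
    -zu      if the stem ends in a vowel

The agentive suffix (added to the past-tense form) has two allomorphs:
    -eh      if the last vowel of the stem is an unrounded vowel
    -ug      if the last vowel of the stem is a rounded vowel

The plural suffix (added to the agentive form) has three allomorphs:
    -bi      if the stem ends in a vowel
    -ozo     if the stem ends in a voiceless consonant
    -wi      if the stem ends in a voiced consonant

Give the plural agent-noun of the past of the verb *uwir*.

uwiriehozo

*uwir*: final sound = /r/, a non-sibilant consonant → -i → *uwiri*.
The last vowel of the past-tense form *uwiri* is /i/, which is an unrounded vowel, so the agentive suffix is -eh, giving *uwirieh*.
Since the final sound of the agentive form *uwirieh* is /h/ (a voiceless consonant), it takes -ozo, giving *uwiriehozo*.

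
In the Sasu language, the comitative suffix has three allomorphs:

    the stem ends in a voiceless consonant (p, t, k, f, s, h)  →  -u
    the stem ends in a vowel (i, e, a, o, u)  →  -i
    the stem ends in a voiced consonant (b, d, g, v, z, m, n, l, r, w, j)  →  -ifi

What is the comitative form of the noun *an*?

The final sound of *an* is /n/, which is a voiced consonant, so the suffix is -ifi, giving *anifi*.

anifi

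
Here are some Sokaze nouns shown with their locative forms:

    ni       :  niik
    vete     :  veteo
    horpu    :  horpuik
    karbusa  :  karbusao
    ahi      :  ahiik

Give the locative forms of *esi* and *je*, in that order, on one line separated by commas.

The alternation tracks the last vowel of the stem — -ik when the last vowel of the stem is a high vowel (*ni*, *horpu*, *ahi*); -o when the last vowel of the stem is a non-high vowel (*vete*, *karbusa*).
*esi*: last vowel = /i/, a high vowel → -ik → *esiik*.
*je*: last vowel = /e/, a non-high vowel → -o → *jeo*.

esiik, jeo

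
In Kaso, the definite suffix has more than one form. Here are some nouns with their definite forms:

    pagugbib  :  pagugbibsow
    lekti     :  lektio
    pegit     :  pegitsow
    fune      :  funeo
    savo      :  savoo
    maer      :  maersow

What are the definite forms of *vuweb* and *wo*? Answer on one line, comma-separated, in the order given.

The alternation tracks the final sound of the stem — -sow when the stem ends in a consonant (*pagugbib*, *pegit*, *maer*); -o when the stem ends in a vowel (*lekti*, *fune*, *savo*).
Since the final sound of *vuweb* is /b/ (a consonant), it takes -sow, giving *vuwebsow*.
*wo*: final sound = /o/, a vowel → -o → *woo*.

vuwebsow, woo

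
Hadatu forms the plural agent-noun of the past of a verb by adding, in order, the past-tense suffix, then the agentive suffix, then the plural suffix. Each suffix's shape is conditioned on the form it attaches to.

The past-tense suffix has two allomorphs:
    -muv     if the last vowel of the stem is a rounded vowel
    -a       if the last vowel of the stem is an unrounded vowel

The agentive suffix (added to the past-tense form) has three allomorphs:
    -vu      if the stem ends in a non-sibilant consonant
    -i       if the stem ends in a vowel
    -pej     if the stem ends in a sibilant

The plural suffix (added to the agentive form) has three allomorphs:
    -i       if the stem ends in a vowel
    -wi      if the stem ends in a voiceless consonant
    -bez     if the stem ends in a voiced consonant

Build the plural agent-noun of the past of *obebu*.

*obebu* — last vowel /u/ (a rounded vowel) → -muv → *obebumuv*.
The final sound of the past-tense form *obebumuv* is /v/, which is a non-sibilant consonant, so the agentive suffix is -vu, giving *obebumuvvu*.
The final sound of the agentive form *obebumuvvu* is /u/, which is a vowel, so the plural suffix is -i, giving *obebumuvvui*.

obebumuvvui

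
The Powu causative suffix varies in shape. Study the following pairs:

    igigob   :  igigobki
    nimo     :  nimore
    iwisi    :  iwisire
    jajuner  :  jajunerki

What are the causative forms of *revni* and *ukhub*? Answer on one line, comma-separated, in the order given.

revnire, ukhubki

The pattern is consonant vs. vowel: -ki when the stem ends in a consonant (*igigob*, *jajuner*); -re when the stem ends in a vowel (*nimo*, *iwisi*).
The final sound of *revni* is /i/, which is a vowel, so the suffix is -re, giving *revnire*.
*ukhub*: final sound = /b/, a consonant → -ki → *ukhubki*.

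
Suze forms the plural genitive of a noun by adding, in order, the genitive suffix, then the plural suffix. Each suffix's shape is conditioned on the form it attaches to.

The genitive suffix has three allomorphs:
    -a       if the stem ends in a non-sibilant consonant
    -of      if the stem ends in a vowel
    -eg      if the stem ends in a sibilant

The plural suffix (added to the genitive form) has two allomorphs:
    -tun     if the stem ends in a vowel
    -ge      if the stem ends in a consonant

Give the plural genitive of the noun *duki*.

*duki*: final sound = /i/, a vowel → -of → *dukiof*.
Since the final sound of the genitive form *dukiof* is /f/ (a consonant), it takes -ge, giving *dukiofge*.

dukiofge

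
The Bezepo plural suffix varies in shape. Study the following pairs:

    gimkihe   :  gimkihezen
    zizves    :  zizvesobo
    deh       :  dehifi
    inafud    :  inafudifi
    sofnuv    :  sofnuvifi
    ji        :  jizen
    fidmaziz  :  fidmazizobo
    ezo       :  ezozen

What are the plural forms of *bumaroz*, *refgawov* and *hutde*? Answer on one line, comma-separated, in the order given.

bumarozobo, refgawovifi, hutdezen

The suffix is conditioned by the final sound: -obo when the stem ends in a sibilant (*zizves*, *fidmaziz*); -ifi when the stem ends in a non-sibilant consonant (*deh*, *inafud*, *sofnuv*); -zen when the stem ends in a vowel (*gimkihe*, *ji*, *ezo*).
The final sound of *bumaroz* is /z/, which is a sibilant, so the suffix is -obo, giving *bumarozobo*.
*refgawov* — final sound /v/ (a non-sibilant consonant) → -ifi → *refgawovifi*.
*hutde*: final sound = /e/, a vowel → -zen → *hutdezen*.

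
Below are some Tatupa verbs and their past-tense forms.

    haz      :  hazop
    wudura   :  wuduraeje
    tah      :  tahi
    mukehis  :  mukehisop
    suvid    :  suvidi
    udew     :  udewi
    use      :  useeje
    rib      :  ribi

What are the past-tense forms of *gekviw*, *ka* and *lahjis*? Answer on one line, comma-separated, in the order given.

gekviwi, kaeje, lahjisop

Looking at the final sound of each stem: -op when the stem ends in a sibilant (*haz*, *mukehis*); -i when the stem ends in a non-sibilant consonant (*tah*, *suvid*, *udew*, *rib*); -eje when the stem ends in a vowel (*wudura*, *use*).
*gekviw*: final sound = /w/, a non-sibilant consonant → -i → *gekviwi*.
Since the final sound of *ka* is /a/ (a vowel), it takes -eje, giving *kaeje*.
*lahjis*: final sound = /s/, a sibilant → -op → *lahjisop*.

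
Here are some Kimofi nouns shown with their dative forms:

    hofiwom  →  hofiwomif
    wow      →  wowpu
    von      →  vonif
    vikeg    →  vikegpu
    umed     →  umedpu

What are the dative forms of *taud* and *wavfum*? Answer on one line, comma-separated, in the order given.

The alternation tracks the final consonant of the stem — -if when the stem ends in a nasal (*hofiwom*, *von*); -pu when the stem ends in a non-nasal consonant (*wow*, *vikeg*, *umed*).
Since the final consonant of *taud* is /d/ (non-nasal), it takes -pu, giving *taudpu*.
The final consonant of *wavfum* is /m/, which is a nasal, so the suffix is -if, giving *wavfumif*.

taudpu, wavfumif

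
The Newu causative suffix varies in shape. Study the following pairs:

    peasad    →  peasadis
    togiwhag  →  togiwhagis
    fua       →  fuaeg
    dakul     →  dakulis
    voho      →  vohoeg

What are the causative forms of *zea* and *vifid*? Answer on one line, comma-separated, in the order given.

zeaeg, vifidis

The pattern is consonant vs. vowel: -is when the stem ends in a consonant (*peasad*, *togiwhag*, *dakul*); -eg when the stem ends in a vowel (*fua*, *voho*).
The final sound of *zea* is /a/, which is a vowel, so the suffix is -eg, giving *zeaeg*.
The final sound of *vifid* is /d/, which is a consonant, so the suffix is -is, giving *vifidis*.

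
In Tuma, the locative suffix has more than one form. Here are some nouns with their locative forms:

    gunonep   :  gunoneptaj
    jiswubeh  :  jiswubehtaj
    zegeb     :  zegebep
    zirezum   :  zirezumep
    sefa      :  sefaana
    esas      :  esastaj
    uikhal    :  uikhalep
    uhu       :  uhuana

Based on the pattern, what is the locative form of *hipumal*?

hipumalep

Looking at the final sound of each stem: -taj when the stem ends in a voiceless consonant (*gunonep*, *jiswubeh*, *esas*); -ep when the stem ends in a voiced consonant (*zegeb*, *zirezum*, *uikhal*); -ana when the stem ends in a vowel (*sefa*, *uhu*).
The final sound of *hipumal* is /l/, which is a voiced consonant, so the suffix is -ep, giving *hipumalep*.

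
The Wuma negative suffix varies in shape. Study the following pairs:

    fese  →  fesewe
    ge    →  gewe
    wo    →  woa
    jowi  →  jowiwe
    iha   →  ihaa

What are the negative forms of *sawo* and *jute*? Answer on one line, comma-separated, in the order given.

Looking at the last vowel of each stem: -we when the last vowel of the stem is a front vowel (*fese*, *ge*, *jowi*); -a when the last vowel of the stem is a back vowel (*wo*, *iha*).
The last vowel of *sawo* is /o/, which is a back vowel, so the suffix is -a, giving *sawoa*.
*jute*: last vowel = /e/, a front vowel → -we → *jutewe*.

sawoa, jutewe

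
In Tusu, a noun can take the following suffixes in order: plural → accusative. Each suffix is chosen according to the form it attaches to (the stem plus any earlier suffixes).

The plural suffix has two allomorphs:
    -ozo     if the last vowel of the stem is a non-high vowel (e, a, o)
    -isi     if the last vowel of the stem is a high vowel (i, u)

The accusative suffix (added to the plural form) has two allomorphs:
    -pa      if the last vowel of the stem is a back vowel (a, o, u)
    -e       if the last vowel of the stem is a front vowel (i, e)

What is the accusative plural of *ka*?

kaozopa

The last vowel of *ka* is /a/, which is a non-high vowel, so the plural suffix is -ozo, giving *kaozo*.
The last vowel of the plural form *kaozo* is /o/, which is a back vowel, so the accusative suffix is -pa, giving *kaozopa*.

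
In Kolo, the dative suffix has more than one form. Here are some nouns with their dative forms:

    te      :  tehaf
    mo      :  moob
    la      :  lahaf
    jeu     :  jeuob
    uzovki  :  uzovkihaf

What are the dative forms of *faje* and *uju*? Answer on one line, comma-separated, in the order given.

The pattern is rounding harmony: -ob when the last vowel of the stem is a rounded vowel (*mo*, *jeu*); -haf when the last vowel of the stem is an unrounded vowel (*te*, *la*, *uzovki*).
*faje*: last vowel = /e/, an unrounded vowel → -haf → *fajehaf*.
*uju* — last vowel /u/ (a rounded vowel) → -ob → *ujuob*.

fajehaf, ujuob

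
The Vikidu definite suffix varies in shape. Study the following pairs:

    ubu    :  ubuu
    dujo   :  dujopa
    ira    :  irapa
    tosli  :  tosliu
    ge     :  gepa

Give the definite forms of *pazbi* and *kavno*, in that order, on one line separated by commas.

pazbiu, kavnopa

The suffix is conditioned by the last vowel: -u when the last vowel of the stem is a high vowel (*ubu*, *tosli*); -pa when the last vowel of the stem is a non-high vowel (*dujo*, *ira*, *ge*).
Since the last vowel of *pazbi* is /i/ (a high vowel), it takes -u, giving *pazbiu*.
The last vowel of *kavno* is /o/, which is a non-high vowel, so the suffix is -pa, giving *kavnopa*.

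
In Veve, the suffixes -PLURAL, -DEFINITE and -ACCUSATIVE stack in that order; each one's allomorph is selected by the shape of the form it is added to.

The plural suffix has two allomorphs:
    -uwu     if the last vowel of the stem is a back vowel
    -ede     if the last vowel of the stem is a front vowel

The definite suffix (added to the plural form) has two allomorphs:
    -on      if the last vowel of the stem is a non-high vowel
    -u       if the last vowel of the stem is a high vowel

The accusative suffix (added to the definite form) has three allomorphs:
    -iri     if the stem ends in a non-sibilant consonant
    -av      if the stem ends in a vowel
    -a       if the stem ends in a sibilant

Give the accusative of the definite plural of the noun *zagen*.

*zagen*: last vowel = /e/, a front vowel → -ede → *zagenede*.
Since the last vowel of the plural form *zagenede* is /e/ (a non-high vowel), it takes -on, giving *zagenedeon*.
The definite form *zagenedeon* — final sound /n/ (a non-sibilant consonant) → -iri → *zagenedeoniri*.

zagenedeoniri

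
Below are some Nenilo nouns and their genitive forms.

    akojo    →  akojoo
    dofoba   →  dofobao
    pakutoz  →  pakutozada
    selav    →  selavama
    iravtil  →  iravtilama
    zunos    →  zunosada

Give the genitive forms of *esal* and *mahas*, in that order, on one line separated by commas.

esalama, mahasada

The alternation tracks the final sound of the stem — -ada when the stem ends in a sibilant (*pakutoz*, *zunos*); -ama when the stem ends in a non-sibilant consonant (*selav*, *iravtil*); -o when the stem ends in a vowel (*akojo*, *dofoba*).
*esal* — final sound /l/ (a non-sibilant consonant) → -ama → *esalama*.
Since the final sound of *mahas* is /s/ (a sibilant), it takes -ada, giving *mahasada*.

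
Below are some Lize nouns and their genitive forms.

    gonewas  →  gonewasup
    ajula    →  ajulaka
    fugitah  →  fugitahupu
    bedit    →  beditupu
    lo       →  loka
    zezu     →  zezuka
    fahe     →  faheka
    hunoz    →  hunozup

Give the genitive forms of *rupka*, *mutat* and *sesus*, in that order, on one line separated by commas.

The alternation tracks the final sound of the stem — -up when the stem ends in a sibilant (*gonewas*, *hunoz*); -upu when the stem ends in a non-sibilant consonant (*fugitah*, *bedit*); -ka when the stem ends in a vowel (*ajula*, *lo*, *zezu*, *fahe*).
Since the final sound of *rupka* is /a/ (a vowel), it takes -ka, giving *rupkaka*.
*mutat* — final sound /t/ (a non-sibilant consonant) → -upu → *mutatupu*.
*sesus*: final sound = /s/, a sibilant → -up → *sesusup*.

rupkaka, mutatupu, sesusup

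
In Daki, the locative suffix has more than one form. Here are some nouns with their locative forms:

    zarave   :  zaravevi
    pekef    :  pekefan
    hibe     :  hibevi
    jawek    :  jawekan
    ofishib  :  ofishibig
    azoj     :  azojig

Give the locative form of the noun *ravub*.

The alternation tracks the final sound of the stem — -an when the stem ends in a voiceless consonant (*pekef*, *jawek*); -ig when the stem ends in a voiced consonant (*ofishib*, *azoj*); -vi when the stem ends in a vowel (*zarave*, *hibe*).
The final sound of *ravub* is /b/, which is a voiced consonant, so the suffix is -ig, giving *ravubig*.

ravubig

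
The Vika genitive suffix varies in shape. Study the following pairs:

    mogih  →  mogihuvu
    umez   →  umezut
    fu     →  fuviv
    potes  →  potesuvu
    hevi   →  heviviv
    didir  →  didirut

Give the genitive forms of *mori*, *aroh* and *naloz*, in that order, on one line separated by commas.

The alternation tracks the final sound of the stem — -uvu when the stem ends in a voiceless consonant (*mogih*, *potes*); -ut when the stem ends in a voiced consonant (*umez*, *didir*); -viv when the stem ends in a vowel (*fu*, *hevi*).
The final sound of *mori* is /i/, which is a vowel, so the suffix is -viv, giving *moriviv*.
*aroh* — final sound /h/ (a voiceless consonant) → -uvu → *arohuvu*.
*naloz*: final sound = /z/, a voiced consonant → -ut → *nalozut*.

moriviv, arohuvu, nalozut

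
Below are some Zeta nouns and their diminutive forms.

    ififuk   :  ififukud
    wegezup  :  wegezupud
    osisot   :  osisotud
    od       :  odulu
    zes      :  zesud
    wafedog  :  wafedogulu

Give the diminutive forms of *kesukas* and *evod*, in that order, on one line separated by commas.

kesukasud, evodulu

The suffix is conditioned by the final consonant: -ud when the stem ends in a voiceless consonant (*ififuk*, *wegezup*, *osisot*, *zes*); -ulu when the stem ends in a voiced consonant (*od*, *wafedog*).
Since the final consonant of *kesukas* is /s/ (voiceless), it takes -ud, giving *kesukasud*.
Since the final consonant of *evod* is /d/ (voiced), it takes -ulu, giving *evodulu*.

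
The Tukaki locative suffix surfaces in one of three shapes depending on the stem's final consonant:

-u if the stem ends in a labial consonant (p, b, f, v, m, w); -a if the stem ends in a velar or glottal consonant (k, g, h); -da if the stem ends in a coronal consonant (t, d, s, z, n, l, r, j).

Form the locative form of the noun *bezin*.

*bezin* — final consonant /n/ (coronal) → -da → *bezinda*.

bezinda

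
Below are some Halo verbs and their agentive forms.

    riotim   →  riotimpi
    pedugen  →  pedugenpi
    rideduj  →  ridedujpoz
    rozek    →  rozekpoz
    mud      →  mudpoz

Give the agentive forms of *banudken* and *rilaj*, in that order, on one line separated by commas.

banudkenpi, rilajpoz

The suffix is conditioned by the final consonant: -pi when the stem ends in a nasal (*riotim*, *pedugen*); -poz when the stem ends in a non-nasal consonant (*rideduj*, *rozek*, *mud*).
The final consonant of *banudken* is /n/, which is a nasal, so the suffix is -pi, giving *banudkenpi*.
The final consonant of *rilaj* is /j/, which is non-nasal, so the suffix is -poz, giving *rilajpoz*.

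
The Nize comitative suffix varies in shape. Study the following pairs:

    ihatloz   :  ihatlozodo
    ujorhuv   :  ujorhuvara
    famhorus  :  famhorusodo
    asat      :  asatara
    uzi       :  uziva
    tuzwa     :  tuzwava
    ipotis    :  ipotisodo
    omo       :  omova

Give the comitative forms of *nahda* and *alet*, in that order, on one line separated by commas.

nahdava, aletara

Looking at the final sound of each stem: -odo when the stem ends in a sibilant (*ihatloz*, *famhorus*, *ipotis*); -ara when the stem ends in a non-sibilant consonant (*ujorhuv*, *asat*); -va when the stem ends in a vowel (*uzi*, *tuzwa*, *omo*).
*nahda*: final sound = /a/, a vowel → -va → *nahdava*.
*alet*: final sound = /t/, a non-sibilant consonant → -ara → *aletara*.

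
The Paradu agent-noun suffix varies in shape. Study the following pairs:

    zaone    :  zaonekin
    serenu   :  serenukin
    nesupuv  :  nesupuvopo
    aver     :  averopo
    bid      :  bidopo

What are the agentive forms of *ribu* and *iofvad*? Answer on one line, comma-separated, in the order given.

ribukin, iofvadopo

Looking at the final sound of each stem: -opo when the stem ends in a consonant (*nesupuv*, *aver*, *bid*); -kin when the stem ends in a vowel (*zaone*, *serenu*).
*ribu*: final sound = /u/, a vowel → -kin → *ribukin*.
*iofvad*: final sound = /d/, a consonant → -opo → *iofvadopo*.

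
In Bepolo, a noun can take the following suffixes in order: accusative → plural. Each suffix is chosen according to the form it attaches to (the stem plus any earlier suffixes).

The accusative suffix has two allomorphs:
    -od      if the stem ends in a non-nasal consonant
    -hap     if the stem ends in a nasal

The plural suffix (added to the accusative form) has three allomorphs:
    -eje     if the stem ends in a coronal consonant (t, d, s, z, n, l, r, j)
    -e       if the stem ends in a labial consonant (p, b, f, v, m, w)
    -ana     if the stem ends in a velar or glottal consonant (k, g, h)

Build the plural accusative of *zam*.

Since the final consonant of *zam* is /m/ (a nasal), it takes -hap, giving *zamhap*.
The final consonant of the accusative form *zamhap* is /p/, which is labial, so the plural suffix is -e, giving *zamhape*.

zamhape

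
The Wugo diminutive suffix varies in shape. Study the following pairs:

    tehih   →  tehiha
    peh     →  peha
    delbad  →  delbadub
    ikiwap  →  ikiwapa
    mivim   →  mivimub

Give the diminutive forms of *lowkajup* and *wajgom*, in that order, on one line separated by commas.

lowkajupa, wajgomub

The pattern is voicing of the final consonant: -a when the stem ends in a voiceless consonant (*tehih*, *peh*, *ikiwap*); -ub when the stem ends in a voiced consonant (*delbad*, *mivim*).
The final consonant of *lowkajup* is /p/, which is voiceless, so the suffix is -a, giving *lowkajupa*.
The final consonant of *wajgom* is /m/, which is voiced, so the suffix is -ub, giving *wajgomub*.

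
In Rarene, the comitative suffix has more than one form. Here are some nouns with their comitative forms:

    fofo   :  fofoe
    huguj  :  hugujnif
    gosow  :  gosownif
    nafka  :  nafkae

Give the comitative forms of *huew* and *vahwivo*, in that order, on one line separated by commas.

The suffix is conditioned by the final sound: -nif when the stem ends in a consonant (*huguj*, *gosow*); -e when the stem ends in a vowel (*fofo*, *nafka*).
Since the final sound of *huew* is /w/ (a consonant), it takes -nif, giving *huewnif*.
The final sound of *vahwivo* is /o/, which is a vowel, so the suffix is -e, giving *vahwivoe*.

huewnif, vahwivoe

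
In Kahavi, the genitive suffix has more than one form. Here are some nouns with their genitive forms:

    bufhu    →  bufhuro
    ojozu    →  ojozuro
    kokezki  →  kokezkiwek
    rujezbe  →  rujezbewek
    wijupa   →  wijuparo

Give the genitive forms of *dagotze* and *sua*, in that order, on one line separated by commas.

Looking at the last vowel of each stem: -wek when the last vowel of the stem is a front vowel (*kokezki*, *rujezbe*); -ro when the last vowel of the stem is a back vowel (*bufhu*, *ojozu*, *wijupa*).
The last vowel of *dagotze* is /e/, which is a front vowel, so the suffix is -wek, giving *dagotzewek*.
*sua*: last vowel = /a/, a back vowel → -ro → *suaro*.

dagotzewek, suaro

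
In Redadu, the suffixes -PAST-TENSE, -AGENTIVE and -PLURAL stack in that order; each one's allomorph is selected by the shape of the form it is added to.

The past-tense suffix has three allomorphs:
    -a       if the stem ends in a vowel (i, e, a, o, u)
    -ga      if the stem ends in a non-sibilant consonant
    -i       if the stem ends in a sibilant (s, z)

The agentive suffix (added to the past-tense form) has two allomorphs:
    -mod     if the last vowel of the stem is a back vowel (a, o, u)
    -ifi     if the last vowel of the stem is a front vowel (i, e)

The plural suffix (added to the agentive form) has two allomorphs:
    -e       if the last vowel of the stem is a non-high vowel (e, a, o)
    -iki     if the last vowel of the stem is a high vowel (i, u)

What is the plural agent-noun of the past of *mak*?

makgamode

Since the final sound of *mak* is /k/ (a non-sibilant consonant), it takes -ga, giving *makga*.
The past-tense form *makga* — last vowel /a/ (a back vowel) → -mod → *makgamod*.
Since the last vowel of the agentive form *makgamod* is /o/ (a non-high vowel), it takes -e, giving *makgamode*.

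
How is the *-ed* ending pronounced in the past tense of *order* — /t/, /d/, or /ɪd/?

The stem *order* ends in a voiced sound other than /d/.
The -ed suffix is realized as /ɪd/ after /t, d/; as /t/ after other voiceless consonants; and as /d/ after other voiced sounds.
So -ed on *order* is pronounced /d/.

/d/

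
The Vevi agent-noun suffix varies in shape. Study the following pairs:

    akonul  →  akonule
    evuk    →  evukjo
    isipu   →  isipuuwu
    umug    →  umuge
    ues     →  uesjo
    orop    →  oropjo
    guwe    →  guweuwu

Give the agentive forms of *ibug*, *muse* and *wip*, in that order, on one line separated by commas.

The pattern is voicing of the final sound: -jo when the stem ends in a voiceless consonant (*evuk*, *ues*, *orop*); -e when the stem ends in a voiced consonant (*akonul*, *umug*); -uwu when the stem ends in a vowel (*isipu*, *guwe*).
Since the final sound of *ibug* is /g/ (a voiced consonant), it takes -e, giving *ibuge*.
*muse* — final sound /e/ (a vowel) → -uwu → *museuwu*.
Since the final sound of *wip* is /p/ (a voiceless consonant), it takes -jo, giving *wipjo*.

ibuge, museuwu, wipjo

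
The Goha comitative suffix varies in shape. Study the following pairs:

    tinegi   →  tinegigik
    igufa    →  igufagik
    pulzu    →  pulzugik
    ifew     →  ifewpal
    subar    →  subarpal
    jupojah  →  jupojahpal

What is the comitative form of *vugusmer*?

vugusmerpal

The suffix is conditioned by the final sound: -pal when the stem ends in a consonant (*ifew*, *subar*, *jupojah*); -gik when the stem ends in a vowel (*tinegi*, *igufa*, *pulzu*).
The final sound of *vugusmer* is /r/, which is a consonant, so the suffix is -pal, giving *vugusmerpal*.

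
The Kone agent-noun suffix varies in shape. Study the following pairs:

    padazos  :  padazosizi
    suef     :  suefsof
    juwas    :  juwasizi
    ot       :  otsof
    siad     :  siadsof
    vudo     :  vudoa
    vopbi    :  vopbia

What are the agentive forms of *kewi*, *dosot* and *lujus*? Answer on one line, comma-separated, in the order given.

The suffix is conditioned by the final sound: -izi when the stem ends in a sibilant (*padazos*, *juwas*); -sof when the stem ends in a non-sibilant consonant (*suef*, *ot*, *siad*); -a when the stem ends in a vowel (*vudo*, *vopbi*).
*kewi*: final sound = /i/, a vowel → -a → *kewia*.
*dosot* — final sound /t/ (a non-sibilant consonant) → -sof → *dosotsof*.
*lujus* — final sound /s/ (a sibilant) → -izi → *lujusizi*.

kewia, dosotsof, lujusizi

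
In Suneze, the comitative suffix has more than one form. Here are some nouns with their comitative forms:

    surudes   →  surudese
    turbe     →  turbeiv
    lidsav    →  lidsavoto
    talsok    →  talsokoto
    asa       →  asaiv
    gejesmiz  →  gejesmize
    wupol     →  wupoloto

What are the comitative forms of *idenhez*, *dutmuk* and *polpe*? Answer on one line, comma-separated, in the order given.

idenheze, dutmukoto, polpeiv

The alternation tracks the final sound of the stem — -e when the stem ends in a sibilant (*surudes*, *gejesmiz*); -oto when the stem ends in a non-sibilant consonant (*lidsav*, *talsok*, *wupol*); -iv when the stem ends in a vowel (*turbe*, *asa*).
*idenhez*: final sound = /z/, a sibilant → -e → *idenheze*.
The final sound of *dutmuk* is /k/, which is a non-sibilant consonant, so the suffix is -oto, giving *dutmukoto*.
Since the final sound of *polpe* is /e/ (a vowel), it takes -iv, giving *polpeiv*.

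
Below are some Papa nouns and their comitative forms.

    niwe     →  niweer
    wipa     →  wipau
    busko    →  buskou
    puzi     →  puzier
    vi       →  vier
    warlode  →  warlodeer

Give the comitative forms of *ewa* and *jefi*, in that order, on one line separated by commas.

ewau, jefier

Looking at the last vowel of each stem: -er when the last vowel of the stem is a front vowel (*niwe*, *puzi*, *vi*, *warlode*); -u when the last vowel of the stem is a back vowel (*wipa*, *busko*).
*ewa*: last vowel = /a/, a back vowel → -u → *ewau*.
Since the last vowel of *jefi* is /i/ (a front vowel), it takes -er, giving *jefier*.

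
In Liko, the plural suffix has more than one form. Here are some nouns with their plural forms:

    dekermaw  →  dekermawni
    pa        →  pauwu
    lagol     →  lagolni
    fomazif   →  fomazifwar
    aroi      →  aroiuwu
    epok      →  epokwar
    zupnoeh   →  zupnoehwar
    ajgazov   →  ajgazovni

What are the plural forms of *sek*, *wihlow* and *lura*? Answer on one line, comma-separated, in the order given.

sekwar, wihlowni, lurauwu

The suffix is conditioned by the final sound: -war when the stem ends in a voiceless consonant (*fomazif*, *epok*, *zupnoeh*); -ni when the stem ends in a voiced consonant (*dekermaw*, *lagol*, *ajgazov*); -uwu when the stem ends in a vowel (*pa*, *aroi*).
The final sound of *sek* is /k/, which is a voiceless consonant, so the suffix is -war, giving *sekwar*.
*wihlow* — final sound /w/ (a voiced consonant) → -ni → *wihlowni*.
Since the final sound of *lura* is /a/ (a vowel), it takes -uwu, giving *lurauwu*.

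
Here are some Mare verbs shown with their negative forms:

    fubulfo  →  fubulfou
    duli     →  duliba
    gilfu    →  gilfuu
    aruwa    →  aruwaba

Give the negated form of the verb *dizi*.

diziba

The pattern is rounding harmony: -u when the last vowel of the stem is a rounded vowel (*fubulfo*, *gilfu*); -ba when the last vowel of the stem is an unrounded vowel (*duli*, *aruwa*).
*dizi* — last vowel /i/ (an unrounded vowel) → -ba → *diziba*.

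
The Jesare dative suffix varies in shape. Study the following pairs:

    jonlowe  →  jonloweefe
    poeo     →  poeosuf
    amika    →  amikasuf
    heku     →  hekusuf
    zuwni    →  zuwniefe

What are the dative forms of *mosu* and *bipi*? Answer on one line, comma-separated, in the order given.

The suffix is conditioned by the last vowel: -efe when the last vowel of the stem is a front vowel (*jonlowe*, *zuwni*); -suf when the last vowel of the stem is a back vowel (*poeo*, *amika*, *heku*).
*mosu* — last vowel /u/ (a back vowel) → -suf → *mosusuf*.
*bipi* — last vowel /i/ (a front vowel) → -efe → *bipiefe*.

mosusuf, bipiefe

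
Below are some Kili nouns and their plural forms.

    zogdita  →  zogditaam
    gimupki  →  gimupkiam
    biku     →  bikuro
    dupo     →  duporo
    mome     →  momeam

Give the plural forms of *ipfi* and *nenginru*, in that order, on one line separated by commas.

Looking at the last vowel of each stem: -ro when the last vowel of the stem is a rounded vowel (*biku*, *dupo*); -am when the last vowel of the stem is an unrounded vowel (*zogdita*, *gimupki*, *mome*).
Since the last vowel of *ipfi* is /i/ (an unrounded vowel), it takes -am, giving *ipfiam*.
*nenginru*: last vowel = /u/, a rounded vowel → -ro → *nenginruro*.

ipfiam, nenginruro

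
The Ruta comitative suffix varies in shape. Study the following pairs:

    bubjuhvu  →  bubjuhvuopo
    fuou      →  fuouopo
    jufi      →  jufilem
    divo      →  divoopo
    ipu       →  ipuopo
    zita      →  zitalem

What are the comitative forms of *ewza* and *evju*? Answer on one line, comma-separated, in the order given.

The pattern is rounding harmony: -opo when the last vowel of the stem is a rounded vowel (*bubjuhvu*, *fuou*, *divo*, *ipu*); -lem when the last vowel of the stem is an unrounded vowel (*jufi*, *zita*).
Since the last vowel of *ewza* is /a/ (an unrounded vowel), it takes -lem, giving *ewzalem*.
The last vowel of *evju* is /u/, which is a rounded vowel, so the suffix is -opo, giving *evjuopo*.

ewzalem, evjuopo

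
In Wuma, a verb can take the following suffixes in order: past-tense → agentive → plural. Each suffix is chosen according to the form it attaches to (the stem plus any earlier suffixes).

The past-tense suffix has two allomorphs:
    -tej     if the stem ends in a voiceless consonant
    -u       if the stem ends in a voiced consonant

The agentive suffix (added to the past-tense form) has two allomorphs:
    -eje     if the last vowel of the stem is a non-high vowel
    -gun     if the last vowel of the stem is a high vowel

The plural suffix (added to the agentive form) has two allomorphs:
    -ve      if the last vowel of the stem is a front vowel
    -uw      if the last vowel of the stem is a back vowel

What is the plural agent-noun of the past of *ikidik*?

ikidiktejejeve

Since the final consonant of *ikidik* is /k/ (voiceless), it takes -tej, giving *ikidiktej*.
The past-tense form *ikidiktej*: last vowel = /e/, a non-high vowel → -eje → *ikidiktejeje*.
The agentive form *ikidiktejeje*: last vowel = /e/, a front vowel → -ve → *ikidiktejejeve*.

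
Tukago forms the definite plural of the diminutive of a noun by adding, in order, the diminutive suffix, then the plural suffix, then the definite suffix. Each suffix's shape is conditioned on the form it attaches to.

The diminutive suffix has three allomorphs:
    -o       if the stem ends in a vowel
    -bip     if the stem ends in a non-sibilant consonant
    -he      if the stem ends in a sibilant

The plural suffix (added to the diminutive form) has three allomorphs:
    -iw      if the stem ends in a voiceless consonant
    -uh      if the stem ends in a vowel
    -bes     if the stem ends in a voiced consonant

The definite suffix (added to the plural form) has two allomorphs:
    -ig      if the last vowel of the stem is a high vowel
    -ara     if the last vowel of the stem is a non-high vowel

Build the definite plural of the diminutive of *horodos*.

horodosheuhig

The final sound of *horodos* is /s/, which is a sibilant, so the diminutive suffix is -he, giving *horodoshe*.
Since the final sound of the diminutive form *horodoshe* is /e/ (a vowel), it takes -uh, giving *horodosheuh*.
Since the last vowel of the plural form *horodosheuh* is /u/ (a high vowel), it takes -ig, giving *horodosheuhig*.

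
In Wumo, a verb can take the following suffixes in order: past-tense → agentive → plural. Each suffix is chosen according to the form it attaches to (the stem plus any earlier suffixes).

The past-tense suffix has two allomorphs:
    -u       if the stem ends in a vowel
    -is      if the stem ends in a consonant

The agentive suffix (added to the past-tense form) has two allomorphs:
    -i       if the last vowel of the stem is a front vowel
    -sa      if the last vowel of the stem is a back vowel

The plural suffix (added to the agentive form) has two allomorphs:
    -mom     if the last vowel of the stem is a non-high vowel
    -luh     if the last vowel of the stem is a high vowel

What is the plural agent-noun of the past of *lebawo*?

lebawousamom

Since the final sound of *lebawo* is /o/ (a vowel), it takes -u, giving *lebawou*.
The past-tense form *lebawou*: last vowel = /u/, a back vowel → -sa → *lebawousa*.
The agentive form *lebawousa*: last vowel = /a/, a non-high vowel → -mom → *lebawousamom*.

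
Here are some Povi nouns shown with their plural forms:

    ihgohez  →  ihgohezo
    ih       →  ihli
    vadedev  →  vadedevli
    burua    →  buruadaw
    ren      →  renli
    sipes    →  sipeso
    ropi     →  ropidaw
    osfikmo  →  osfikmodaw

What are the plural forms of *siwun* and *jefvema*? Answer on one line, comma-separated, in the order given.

siwunli, jefvemadaw

The alternation tracks the final sound of the stem — -o when the stem ends in a sibilant (*ihgohez*, *sipes*); -li when the stem ends in a non-sibilant consonant (*ih*, *vadedev*, *ren*); -daw when the stem ends in a vowel (*burua*, *ropi*, *osfikmo*).
*siwun* — final sound /n/ (a non-sibilant consonant) → -li → *siwunli*.
*jefvema*: final sound = /a/, a vowel → -daw → *jefvemadaw*.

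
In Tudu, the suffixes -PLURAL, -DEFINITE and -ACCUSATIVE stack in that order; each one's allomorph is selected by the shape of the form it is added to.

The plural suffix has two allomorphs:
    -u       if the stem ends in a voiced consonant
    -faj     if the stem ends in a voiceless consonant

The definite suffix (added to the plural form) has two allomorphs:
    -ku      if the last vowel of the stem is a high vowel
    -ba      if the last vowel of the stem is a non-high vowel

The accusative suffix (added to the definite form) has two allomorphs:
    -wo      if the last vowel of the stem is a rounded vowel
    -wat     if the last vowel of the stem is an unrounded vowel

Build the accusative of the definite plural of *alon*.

*alon* — final consonant /n/ (voiced) → -u → *alonu*.
The plural form *alonu* — last vowel /u/ (a high vowel) → -ku → *alonuku*.
The last vowel of the definite form *alonuku* is /u/, which is a rounded vowel, so the accusative suffix is -wo, giving *alonukuwo*.

alonukuwo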